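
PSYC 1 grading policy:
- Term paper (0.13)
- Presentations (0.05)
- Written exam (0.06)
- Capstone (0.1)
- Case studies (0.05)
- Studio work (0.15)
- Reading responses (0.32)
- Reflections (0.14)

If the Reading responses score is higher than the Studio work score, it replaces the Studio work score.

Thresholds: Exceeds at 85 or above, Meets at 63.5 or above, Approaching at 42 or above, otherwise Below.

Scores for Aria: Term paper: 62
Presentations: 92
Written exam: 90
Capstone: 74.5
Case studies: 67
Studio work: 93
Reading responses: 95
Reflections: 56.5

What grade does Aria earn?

Reading responses (95) > Studio work (93), so Studio work counts as 95.
Weighted total:
  Term paper 62 × 0.13 = 8.06
  Presentations 92 × 0.05 = 4.6
  Written exam 90 × 0.06 = 5.4
  Capstone 74.5 × 0.1 = 7.45
  Case studies 67 × 0.05 = 3.35
  Studio work 95 × 0.15 = 14.25
  Reading responses 95 × 0.32 = 30.4
  Reflections 56.5 × 0.14 = 7.91
Sum = 81.42
81.42 is ≥ 63.5 and < 85 → Meets

Meets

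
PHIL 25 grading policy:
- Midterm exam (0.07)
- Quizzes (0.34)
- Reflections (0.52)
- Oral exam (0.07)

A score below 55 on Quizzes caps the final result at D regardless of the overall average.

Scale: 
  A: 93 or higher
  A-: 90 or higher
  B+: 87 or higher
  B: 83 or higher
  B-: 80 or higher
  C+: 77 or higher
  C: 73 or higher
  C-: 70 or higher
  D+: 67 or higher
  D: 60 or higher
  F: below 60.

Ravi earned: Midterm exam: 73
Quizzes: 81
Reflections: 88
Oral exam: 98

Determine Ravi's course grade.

Quizzes score 81 ≥ 55: minimum met.
Weighted total:
  Midterm exam 73 × 0.07 = 5.11
  Quizzes 81 × 0.34 = 27.54
  Reflections 88 × 0.52 = 45.76
  Oral exam 98 × 0.07 = 6.86
Sum = 85.27
85.27 is ≥ 83 and < 87 → B

B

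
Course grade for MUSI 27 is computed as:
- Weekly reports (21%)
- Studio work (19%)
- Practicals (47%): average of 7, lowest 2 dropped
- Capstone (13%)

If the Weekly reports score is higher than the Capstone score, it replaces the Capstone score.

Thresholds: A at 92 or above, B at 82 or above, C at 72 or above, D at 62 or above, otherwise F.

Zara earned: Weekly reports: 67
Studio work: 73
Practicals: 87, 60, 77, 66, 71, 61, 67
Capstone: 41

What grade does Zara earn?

Practicals: drop 60, 61 → average of remaining 5 = 368/5 = 73.6
Weekly reports (67) > Capstone (41), so Capstone counts as 67.
Weighted total:
  Weekly reports 67 × 0.21 = 14.07
  Studio work 73 × 0.19 = 13.87
  Practicals 73.6 × 0.47 = 34.592
  Capstone 67 × 0.13 = 8.71
Sum = 71.242
71.242 is ≥ 62 and < 72 → D

D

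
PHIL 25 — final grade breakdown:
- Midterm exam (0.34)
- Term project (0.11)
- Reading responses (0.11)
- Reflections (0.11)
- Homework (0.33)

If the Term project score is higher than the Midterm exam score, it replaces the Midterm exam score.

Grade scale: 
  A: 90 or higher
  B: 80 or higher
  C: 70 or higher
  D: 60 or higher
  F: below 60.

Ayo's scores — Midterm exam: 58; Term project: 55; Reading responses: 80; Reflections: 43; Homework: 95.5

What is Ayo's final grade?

C

Term project (55) ≤ Midterm exam (58), so Midterm exam stays at 58.
Weighted total:
  Midterm exam 58 × 0.34 = 19.72
  Term project 55 × 0.11 = 6.05
  Reading responses 80 × 0.11 = 8.8
  Reflections 43 × 0.11 = 4.73
  Homework 95.5 × 0.33 = 31.515
Sum = 70.815
70.815 is ≥ 70 and < 80 → C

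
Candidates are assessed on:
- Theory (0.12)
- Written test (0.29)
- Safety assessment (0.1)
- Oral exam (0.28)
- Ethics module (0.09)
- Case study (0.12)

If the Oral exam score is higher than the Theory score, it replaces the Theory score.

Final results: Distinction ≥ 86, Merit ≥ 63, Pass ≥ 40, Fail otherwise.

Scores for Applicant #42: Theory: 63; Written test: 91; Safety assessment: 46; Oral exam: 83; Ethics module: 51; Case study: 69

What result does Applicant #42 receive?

Oral exam (83) > Theory (63), so Theory counts as 83.
Weighted total:
  Theory 83 × 0.12 = 9.96
  Written test 91 × 0.29 = 26.39
  Safety assessment 46 × 0.1 = 4.6
  Oral exam 83 × 0.28 = 23.24
  Ethics module 51 × 0.09 = 4.59
  Case study 69 × 0.12 = 8.28
Sum = 77.06
77.06 is ≥ 63 and < 86 → Merit

Merit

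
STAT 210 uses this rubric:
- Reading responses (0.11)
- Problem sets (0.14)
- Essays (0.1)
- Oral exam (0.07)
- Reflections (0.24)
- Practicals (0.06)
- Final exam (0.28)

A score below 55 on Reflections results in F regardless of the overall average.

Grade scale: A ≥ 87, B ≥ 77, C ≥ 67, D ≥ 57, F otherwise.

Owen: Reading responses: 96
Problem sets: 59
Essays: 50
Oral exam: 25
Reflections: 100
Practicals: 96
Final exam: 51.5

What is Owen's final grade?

Reflections score 100 ≥ 55: minimum met.
Weighted total:
  Reading responses 96 × 0.11 = 10.56
  Problem sets 59 × 0.14 = 8.26
  Essays 50 × 0.1 = 5
  Oral exam 25 × 0.07 = 1.75
  Reflections 100 × 0.24 = 24
  Practicals 96 × 0.06 = 5.76
  Final exam 51.5 × 0.28 = 14.42
Sum = 69.75
69.75 is ≥ 67 and < 77 → C

C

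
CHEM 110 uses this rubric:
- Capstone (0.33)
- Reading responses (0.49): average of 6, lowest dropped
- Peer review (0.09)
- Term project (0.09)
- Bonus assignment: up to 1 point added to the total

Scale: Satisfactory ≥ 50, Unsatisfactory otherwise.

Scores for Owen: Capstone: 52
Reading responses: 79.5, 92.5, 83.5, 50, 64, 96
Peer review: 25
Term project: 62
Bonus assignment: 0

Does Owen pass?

Reading responses: drop 50 → average of remaining 5 = 415.5/5 = 83.1
Weighted total:
  Capstone 52 × 0.33 = 17.16
  Reading responses 83.1 × 0.49 = 40.719
  Peer review 25 × 0.09 = 2.25
  Term project 62 × 0.09 = 5.58
Sum = 65.709
Bonus assignment: 65.709 + 0 = 65.709
65.709 ≥ 50 → Satisfactory

Satisfactory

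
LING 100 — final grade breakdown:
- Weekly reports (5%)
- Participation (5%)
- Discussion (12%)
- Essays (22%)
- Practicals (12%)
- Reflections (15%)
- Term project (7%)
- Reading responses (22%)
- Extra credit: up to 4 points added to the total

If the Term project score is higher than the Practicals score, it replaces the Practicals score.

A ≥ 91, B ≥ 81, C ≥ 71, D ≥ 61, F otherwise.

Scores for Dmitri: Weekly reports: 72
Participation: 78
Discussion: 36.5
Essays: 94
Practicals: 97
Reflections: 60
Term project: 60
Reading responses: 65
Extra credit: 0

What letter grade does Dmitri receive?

C

Term project (60) ≤ Practicals (97), so Practicals stays at 97.
Weighted total:
  Weekly reports 72 × 0.05 = 3.6
  Participation 78 × 0.05 = 3.9
  Discussion 36.5 × 0.12 = 4.38
  Essays 94 × 0.22 = 20.68
  Practicals 97 × 0.12 = 11.64
  Reflections 60 × 0.15 = 9
  Term project 60 × 0.07 = 4.2
  Reading responses 65 × 0.22 = 14.3
Sum = 71.7
Extra credit: 71.7 + 0 = 71.7
71.7 is ≥ 71 and < 81 → C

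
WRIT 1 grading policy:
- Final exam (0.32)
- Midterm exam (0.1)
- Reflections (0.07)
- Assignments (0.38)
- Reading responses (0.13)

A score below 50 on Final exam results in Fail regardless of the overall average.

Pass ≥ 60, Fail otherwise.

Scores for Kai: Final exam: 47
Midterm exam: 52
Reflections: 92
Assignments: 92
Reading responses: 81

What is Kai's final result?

Fail

Final exam score 47 < 50: minimum not met.
Weighted total:
  Final exam 47 × 0.32 = 15.04
  Midterm exam 52 × 0.1 = 5.2
  Reflections 92 × 0.07 = 6.44
  Assignments 92 × 0.38 = 34.96
  Reading responses 81 × 0.13 = 10.53
Sum = 72.17
Because the Final exam minimum was not met, the result is Fail.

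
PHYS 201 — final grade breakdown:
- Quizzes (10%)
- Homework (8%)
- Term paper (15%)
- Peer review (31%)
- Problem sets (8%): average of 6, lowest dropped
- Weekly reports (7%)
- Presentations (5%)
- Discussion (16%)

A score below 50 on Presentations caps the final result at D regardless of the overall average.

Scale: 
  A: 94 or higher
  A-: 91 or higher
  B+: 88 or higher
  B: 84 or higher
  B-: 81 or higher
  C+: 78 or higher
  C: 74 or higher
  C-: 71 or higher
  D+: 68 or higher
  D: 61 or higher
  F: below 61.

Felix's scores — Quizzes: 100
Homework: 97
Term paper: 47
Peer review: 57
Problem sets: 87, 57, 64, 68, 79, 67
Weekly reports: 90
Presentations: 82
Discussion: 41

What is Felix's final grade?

Problem sets: drop 57 → average of remaining 5 = 365/5 = 73
Presentations score 82 ≥ 50: minimum met.
Weighted total:
  Quizzes 100 × 0.1 = 10
  Homework 97 × 0.08 = 7.76
  Term paper 47 × 0.15 = 7.05
  Peer review 57 × 0.31 = 17.67
  Problem sets 73 × 0.08 = 5.84
  Weekly reports 90 × 0.07 = 6.3
  Presentations 82 × 0.05 = 4.1
  Discussion 41 × 0.16 = 6.56
Sum = 65.28
65.28 is ≥ 61 and < 68 → D

D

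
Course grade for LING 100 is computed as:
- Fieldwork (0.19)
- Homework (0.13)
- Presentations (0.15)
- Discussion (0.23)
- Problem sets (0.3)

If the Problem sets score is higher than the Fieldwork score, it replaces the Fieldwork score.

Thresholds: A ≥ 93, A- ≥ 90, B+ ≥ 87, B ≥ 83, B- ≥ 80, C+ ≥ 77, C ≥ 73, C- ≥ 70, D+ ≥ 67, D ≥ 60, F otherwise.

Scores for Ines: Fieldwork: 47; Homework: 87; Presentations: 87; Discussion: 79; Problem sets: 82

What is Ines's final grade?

B-

Problem sets (82) > Fieldwork (47), so Fieldwork counts as 82.
Weighted total:
  Fieldwork 82 × 0.19 = 15.58
  Homework 87 × 0.13 = 11.31
  Presentations 87 × 0.15 = 13.05
  Discussion 79 × 0.23 = 18.17
  Problem sets 82 × 0.3 = 24.6
Sum = 82.71
82.71 is ≥ 80 and < 83 → B-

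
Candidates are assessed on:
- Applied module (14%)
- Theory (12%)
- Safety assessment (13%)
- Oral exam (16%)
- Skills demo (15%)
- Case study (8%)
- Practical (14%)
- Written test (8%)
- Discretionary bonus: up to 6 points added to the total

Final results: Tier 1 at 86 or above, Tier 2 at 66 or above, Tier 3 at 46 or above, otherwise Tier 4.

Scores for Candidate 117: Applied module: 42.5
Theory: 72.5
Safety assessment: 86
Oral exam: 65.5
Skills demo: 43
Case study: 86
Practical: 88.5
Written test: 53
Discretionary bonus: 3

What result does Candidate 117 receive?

Tier 2

Weighted total:
  Applied module 42.5 × 0.14 = 5.95
  Theory 72.5 × 0.12 = 8.7
  Safety assessment 86 × 0.13 = 11.18
  Oral exam 65.5 × 0.16 = 10.48
  Skills demo 43 × 0.15 = 6.45
  Case study 86 × 0.08 = 6.88
  Practical 88.5 × 0.14 = 12.39
  Written test 53 × 0.08 = 4.24
Sum = 66.27
Discretionary bonus: 66.27 + 3 = 69.27
69.27 is ≥ 66 and < 86 → Tier 2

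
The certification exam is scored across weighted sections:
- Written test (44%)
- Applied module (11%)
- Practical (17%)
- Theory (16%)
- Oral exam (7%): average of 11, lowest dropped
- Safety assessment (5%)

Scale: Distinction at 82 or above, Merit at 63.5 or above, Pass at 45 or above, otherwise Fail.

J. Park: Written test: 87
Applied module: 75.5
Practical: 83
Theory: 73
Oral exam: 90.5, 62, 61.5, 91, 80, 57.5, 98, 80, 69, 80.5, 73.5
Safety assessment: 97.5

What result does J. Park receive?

Oral exam: drop 57.5 → average of remaining 10 = 786/10 = 78.6
Weighted total:
  Written test 87 × 0.44 = 38.28
  Applied module 75.5 × 0.11 = 8.305
  Practical 83 × 0.17 = 14.11
  Theory 73 × 0.16 = 11.68
  Oral exam 78.6 × 0.07 = 5.502
  Safety assessment 97.5 × 0.05 = 4.875
Sum = 82.752
82.752 ≥ 82 → Distinction

Distinction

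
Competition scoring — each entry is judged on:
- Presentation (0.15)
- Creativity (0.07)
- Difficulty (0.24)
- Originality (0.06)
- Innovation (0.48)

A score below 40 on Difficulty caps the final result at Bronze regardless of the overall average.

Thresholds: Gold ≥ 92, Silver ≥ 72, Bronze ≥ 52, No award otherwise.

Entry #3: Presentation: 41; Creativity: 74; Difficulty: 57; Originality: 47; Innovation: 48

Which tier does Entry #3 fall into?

No award

Difficulty score 57 ≥ 40: minimum met.
Weighted total:
  Presentation 41 × 0.15 = 6.15
  Creativity 74 × 0.07 = 5.18
  Difficulty 57 × 0.24 = 13.68
  Originality 47 × 0.06 = 2.82
  Innovation 48 × 0.48 = 23.04
Sum = 50.87
50.87 < 52 → No award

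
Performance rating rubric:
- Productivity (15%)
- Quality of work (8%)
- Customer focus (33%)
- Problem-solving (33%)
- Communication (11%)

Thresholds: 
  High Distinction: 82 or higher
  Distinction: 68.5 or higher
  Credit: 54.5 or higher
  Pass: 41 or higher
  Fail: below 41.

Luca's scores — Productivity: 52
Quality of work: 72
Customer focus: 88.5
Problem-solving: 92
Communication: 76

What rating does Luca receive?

Distinction

Weighted total:
  Productivity 52 × 0.15 = 7.8
  Quality of work 72 × 0.08 = 5.76
  Customer focus 88.5 × 0.33 = 29.205
  Problem-solving 92 × 0.33 = 30.36
  Communication 76 × 0.11 = 8.36
Sum = 81.485
81.485 is ≥ 68.5 and < 82 → Distinction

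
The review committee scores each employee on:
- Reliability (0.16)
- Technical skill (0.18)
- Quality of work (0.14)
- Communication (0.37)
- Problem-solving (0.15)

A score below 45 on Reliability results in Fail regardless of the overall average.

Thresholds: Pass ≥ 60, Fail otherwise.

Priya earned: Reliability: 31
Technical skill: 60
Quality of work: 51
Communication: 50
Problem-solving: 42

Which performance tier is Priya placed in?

Reliability score 31 < 45: minimum not met.
Weighted total:
  Reliability 31 × 0.16 = 4.96
  Technical skill 60 × 0.18 = 10.8
  Quality of work 51 × 0.14 = 7.14
  Communication 50 × 0.37 = 18.5
  Problem-solving 42 × 0.15 = 6.3
Sum = 47.7
Because the Reliability minimum was not met, the result is Fail.

Fail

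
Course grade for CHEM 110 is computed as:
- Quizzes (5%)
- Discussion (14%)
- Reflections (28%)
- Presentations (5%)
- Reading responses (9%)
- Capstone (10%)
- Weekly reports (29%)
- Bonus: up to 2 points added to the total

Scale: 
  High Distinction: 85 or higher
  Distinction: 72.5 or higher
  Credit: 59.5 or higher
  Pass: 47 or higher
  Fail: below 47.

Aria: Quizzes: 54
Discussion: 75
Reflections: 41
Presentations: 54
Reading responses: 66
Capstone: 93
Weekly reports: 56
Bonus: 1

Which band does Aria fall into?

Credit

Weighted total:
  Quizzes 54 × 0.05 = 2.7
  Discussion 75 × 0.14 = 10.5
  Reflections 41 × 0.28 = 11.48
  Presentations 54 × 0.05 = 2.7
  Reading responses 66 × 0.09 = 5.94
  Capstone 93 × 0.1 = 9.3
  Weekly reports 56 × 0.29 = 16.24
Sum = 58.86
Bonus: 58.86 + 1 = 59.86
59.86 is ≥ 59.5 and < 72.5 → Credit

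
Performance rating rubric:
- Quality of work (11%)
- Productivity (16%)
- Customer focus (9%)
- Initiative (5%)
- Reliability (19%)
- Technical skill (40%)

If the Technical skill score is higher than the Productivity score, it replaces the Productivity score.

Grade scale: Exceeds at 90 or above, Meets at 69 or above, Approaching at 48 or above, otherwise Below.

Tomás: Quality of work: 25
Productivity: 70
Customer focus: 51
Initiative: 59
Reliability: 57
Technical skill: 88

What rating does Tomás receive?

Technical skill (88) > Productivity (70), so Productivity counts as 88.
Weighted total:
  Quality of work 25 × 0.11 = 2.75
  Productivity 88 × 0.16 = 14.08
  Customer focus 51 × 0.09 = 4.59
  Initiative 59 × 0.05 = 2.95
  Reliability 57 × 0.19 = 10.83
  Technical skill 88 × 0.4 = 35.2
Sum = 70.4
70.4 is ≥ 69 and < 90 → Meets

Meets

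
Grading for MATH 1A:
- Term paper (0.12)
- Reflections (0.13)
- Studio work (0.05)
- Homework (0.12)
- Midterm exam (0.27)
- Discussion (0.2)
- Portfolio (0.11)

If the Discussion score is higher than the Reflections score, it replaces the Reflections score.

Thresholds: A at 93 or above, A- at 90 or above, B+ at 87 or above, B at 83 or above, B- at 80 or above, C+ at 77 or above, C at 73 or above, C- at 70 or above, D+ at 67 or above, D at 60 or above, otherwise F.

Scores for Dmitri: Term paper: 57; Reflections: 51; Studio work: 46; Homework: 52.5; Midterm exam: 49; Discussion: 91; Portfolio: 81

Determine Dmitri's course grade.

Discussion (91) > Reflections (51), so Reflections counts as 91.
Weighted total:
  Term paper 57 × 0.12 = 6.84
  Reflections 91 × 0.13 = 11.83
  Studio work 46 × 0.05 = 2.3
  Homework 52.5 × 0.12 = 6.3
  Midterm exam 49 × 0.27 = 13.23
  Discussion 91 × 0.2 = 18.2
  Portfolio 81 × 0.11 = 8.91
Sum = 67.61
67.61 is ≥ 67 and < 70 → D+

D+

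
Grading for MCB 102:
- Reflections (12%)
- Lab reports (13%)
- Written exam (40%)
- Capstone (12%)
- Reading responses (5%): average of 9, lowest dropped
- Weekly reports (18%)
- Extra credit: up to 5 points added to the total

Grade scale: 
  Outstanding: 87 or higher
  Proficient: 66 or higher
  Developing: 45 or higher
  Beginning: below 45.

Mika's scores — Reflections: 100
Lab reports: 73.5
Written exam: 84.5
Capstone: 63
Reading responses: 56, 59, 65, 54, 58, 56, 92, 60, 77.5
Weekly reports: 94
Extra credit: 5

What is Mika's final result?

Reading responses: drop 54 → average of remaining 8 = 523.5/8 = 65.4375
Weighted total:
  Reflections 100 × 0.12 = 12
  Lab reports 73.5 × 0.13 = 9.555
  Written exam 84.5 × 0.4 = 33.8
  Capstone 63 × 0.12 = 7.56
  Reading responses 65.4375 × 0.05 = 3.271875
  Weekly reports 94 × 0.18 = 16.92
Sum = 83.106875
Extra credit: 83.106875 + 5 = 88.106875
88.106875 ≥ 87 → Outstanding

Outstanding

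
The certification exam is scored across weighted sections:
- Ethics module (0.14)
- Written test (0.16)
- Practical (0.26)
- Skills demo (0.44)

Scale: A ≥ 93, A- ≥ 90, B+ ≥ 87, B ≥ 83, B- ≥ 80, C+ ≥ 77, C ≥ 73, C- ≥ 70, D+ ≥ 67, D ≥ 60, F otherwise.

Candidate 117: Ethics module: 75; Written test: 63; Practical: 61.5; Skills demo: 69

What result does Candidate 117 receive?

Weighted total:
  Ethics module 75 × 0.14 = 10.5
  Written test 63 × 0.16 = 10.08
  Practical 61.5 × 0.26 = 15.99
  Skills demo 69 × 0.44 = 30.36
Sum = 66.93
66.93 is ≥ 60 and < 67 → D

D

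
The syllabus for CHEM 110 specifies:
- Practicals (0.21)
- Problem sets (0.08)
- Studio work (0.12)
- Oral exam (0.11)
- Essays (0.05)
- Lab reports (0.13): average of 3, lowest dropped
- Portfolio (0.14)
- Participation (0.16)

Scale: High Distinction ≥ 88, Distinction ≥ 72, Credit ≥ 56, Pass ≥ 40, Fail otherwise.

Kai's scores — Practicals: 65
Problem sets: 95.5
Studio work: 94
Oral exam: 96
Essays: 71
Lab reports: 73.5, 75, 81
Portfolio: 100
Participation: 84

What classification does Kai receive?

Lab reports: drop 73.5 → average of remaining 2 = 156/2 = 78
Weighted total:
  Practicals 65 × 0.21 = 13.65
  Problem sets 95.5 × 0.08 = 7.64
  Studio work 94 × 0.12 = 11.28
  Oral exam 96 × 0.11 = 10.56
  Essays 71 × 0.05 = 3.55
  Lab reports 78 × 0.13 = 10.14
  Portfolio 100 × 0.14 = 14
  Participation 84 × 0.16 = 13.44
Sum = 84.26
84.26 is ≥ 72 and < 88 → Distinction

Distinction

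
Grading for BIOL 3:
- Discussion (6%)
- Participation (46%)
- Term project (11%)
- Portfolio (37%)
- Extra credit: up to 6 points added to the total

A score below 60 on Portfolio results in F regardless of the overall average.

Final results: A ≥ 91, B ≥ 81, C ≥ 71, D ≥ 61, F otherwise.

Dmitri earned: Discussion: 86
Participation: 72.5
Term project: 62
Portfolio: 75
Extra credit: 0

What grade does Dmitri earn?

C

Portfolio score 75 ≥ 60: minimum met.
Weighted total:
  Discussion 86 × 0.06 = 5.16
  Participation 72.5 × 0.46 = 33.35
  Term project 62 × 0.11 = 6.82
  Portfolio 75 × 0.37 = 27.75
Sum = 73.08
Extra credit: 73.08 + 0 = 73.08
73.08 is ≥ 71 and < 81 → C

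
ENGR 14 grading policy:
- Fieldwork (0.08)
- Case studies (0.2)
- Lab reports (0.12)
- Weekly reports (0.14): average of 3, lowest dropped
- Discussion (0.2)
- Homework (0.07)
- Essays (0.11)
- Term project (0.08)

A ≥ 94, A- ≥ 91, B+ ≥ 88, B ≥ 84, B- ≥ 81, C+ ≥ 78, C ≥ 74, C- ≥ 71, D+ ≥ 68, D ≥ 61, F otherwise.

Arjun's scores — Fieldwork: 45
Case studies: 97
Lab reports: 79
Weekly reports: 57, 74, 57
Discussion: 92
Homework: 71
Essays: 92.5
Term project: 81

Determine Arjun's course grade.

B-

Weekly reports: drop 57 → average of remaining 2 = 131/2 = 65.5
Weighted total:
  Fieldwork 45 × 0.08 = 3.6
  Case studies 97 × 0.2 = 19.4
  Lab reports 79 × 0.12 = 9.48
  Weekly reports 65.5 × 0.14 = 9.17
  Discussion 92 × 0.2 = 18.4
  Homework 71 × 0.07 = 4.97
  Essays 92.5 × 0.11 = 10.175
  Term project 81 × 0.08 = 6.48
Sum = 81.675
81.675 is ≥ 81 and < 84 → B-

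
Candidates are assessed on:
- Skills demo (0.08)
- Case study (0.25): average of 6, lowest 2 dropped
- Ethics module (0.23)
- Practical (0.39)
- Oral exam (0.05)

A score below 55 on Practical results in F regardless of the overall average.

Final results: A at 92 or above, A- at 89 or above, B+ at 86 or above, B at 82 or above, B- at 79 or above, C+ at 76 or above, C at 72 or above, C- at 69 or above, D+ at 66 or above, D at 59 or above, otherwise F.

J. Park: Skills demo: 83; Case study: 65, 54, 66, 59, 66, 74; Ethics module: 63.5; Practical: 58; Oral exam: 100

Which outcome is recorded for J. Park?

D

Case study: drop 54, 59 → average of remaining 4 = 271/4 = 67.75
Practical score 58 ≥ 55: minimum met.
Weighted total:
  Skills demo 83 × 0.08 = 6.64
  Case study 67.75 × 0.25 = 16.9375
  Ethics module 63.5 × 0.23 = 14.605
  Practical 58 × 0.39 = 22.62
  Oral exam 100 × 0.05 = 5
Sum = 65.8025
65.8025 is ≥ 59 and < 66 → D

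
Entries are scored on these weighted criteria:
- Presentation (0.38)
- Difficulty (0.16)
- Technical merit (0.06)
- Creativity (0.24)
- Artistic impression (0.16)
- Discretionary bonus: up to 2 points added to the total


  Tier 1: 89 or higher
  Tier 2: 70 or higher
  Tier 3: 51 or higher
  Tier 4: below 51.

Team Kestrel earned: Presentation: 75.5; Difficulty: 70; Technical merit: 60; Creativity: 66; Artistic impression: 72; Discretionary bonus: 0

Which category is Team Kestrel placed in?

Weighted total:
  Presentation 75.5 × 0.38 = 28.69
  Difficulty 70 × 0.16 = 11.2
  Technical merit 60 × 0.06 = 3.6
  Creativity 66 × 0.24 = 15.84
  Artistic impression 72 × 0.16 = 11.52
Sum = 70.85
Discretionary bonus: 70.85 + 0 = 70.85
70.85 is ≥ 70 and < 89 → Tier 2

Tier 2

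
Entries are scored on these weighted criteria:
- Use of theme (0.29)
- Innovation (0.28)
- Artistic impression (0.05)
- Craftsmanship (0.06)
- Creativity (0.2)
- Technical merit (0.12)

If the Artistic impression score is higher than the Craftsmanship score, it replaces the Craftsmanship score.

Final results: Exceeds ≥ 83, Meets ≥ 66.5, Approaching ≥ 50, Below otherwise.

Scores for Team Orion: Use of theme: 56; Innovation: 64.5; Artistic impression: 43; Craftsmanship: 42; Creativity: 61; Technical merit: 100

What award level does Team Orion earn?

Artistic impression (43) > Craftsmanship (42), so Craftsmanship counts as 43.
Weighted total:
  Use of theme 56 × 0.29 = 16.24
  Innovation 64.5 × 0.28 = 18.06
  Artistic impression 43 × 0.05 = 2.15
  Craftsmanship 43 × 0.06 = 2.58
  Creativity 61 × 0.2 = 12.2
  Technical merit 100 × 0.12 = 12
Sum = 63.23
63.23 is ≥ 50 and < 66.5 → Approaching

Approaching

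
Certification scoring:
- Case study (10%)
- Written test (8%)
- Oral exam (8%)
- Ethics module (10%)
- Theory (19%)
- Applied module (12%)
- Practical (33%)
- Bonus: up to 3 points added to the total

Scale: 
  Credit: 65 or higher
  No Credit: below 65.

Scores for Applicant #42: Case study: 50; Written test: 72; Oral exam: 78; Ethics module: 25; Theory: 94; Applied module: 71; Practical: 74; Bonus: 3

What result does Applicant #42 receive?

Weighted total:
  Case study 50 × 0.1 = 5
  Written test 72 × 0.08 = 5.76
  Oral exam 78 × 0.08 = 6.24
  Ethics module 25 × 0.1 = 2.5
  Theory 94 × 0.19 = 17.86
  Applied module 71 × 0.12 = 8.52
  Practical 74 × 0.33 = 24.42
Sum = 70.3
Bonus: 70.3 + 3 = 73.3
73.3 ≥ 65 → Credit

Credit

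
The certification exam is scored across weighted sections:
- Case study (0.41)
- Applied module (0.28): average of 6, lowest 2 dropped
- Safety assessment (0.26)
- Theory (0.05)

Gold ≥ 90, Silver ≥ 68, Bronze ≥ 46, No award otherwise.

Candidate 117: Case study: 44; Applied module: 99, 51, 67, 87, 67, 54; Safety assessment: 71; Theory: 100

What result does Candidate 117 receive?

Bronze

Applied module: drop 51, 54 → average of remaining 4 = 320/4 = 80
Weighted total:
  Case study 44 × 0.41 = 18.04
  Applied module 80 × 0.28 = 22.4
  Safety assessment 71 × 0.26 = 18.46
  Theory 100 × 0.05 = 5
Sum = 63.9
63.9 is ≥ 46 and < 68 → Bronze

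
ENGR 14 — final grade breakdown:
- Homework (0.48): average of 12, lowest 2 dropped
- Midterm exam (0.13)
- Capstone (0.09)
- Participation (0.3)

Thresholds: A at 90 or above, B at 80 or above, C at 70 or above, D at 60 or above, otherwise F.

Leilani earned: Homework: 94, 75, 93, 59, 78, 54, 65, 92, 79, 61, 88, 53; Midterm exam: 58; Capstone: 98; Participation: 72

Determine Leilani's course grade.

Homework: drop 53, 54 → average of remaining 10 = 784/10 = 78.4
Weighted total:
  Homework 78.4 × 0.48 = 37.632
  Midterm exam 58 × 0.13 = 7.54
  Capstone 98 × 0.09 = 8.82
  Participation 72 × 0.3 = 21.6
Sum = 75.592
75.592 is ≥ 70 and < 80 → C

C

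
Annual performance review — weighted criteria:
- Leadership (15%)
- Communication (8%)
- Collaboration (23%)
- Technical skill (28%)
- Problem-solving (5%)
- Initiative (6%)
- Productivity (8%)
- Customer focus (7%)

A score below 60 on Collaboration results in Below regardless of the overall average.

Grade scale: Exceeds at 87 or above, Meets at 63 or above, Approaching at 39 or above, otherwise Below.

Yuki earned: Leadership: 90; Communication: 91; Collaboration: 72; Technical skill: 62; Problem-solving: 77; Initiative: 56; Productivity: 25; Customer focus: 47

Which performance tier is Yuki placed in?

Collaboration score 72 ≥ 60: minimum met.
Weighted total:
  Leadership 90 × 0.15 = 13.5
  Communication 91 × 0.08 = 7.28
  Collaboration 72 × 0.23 = 16.56
  Technical skill 62 × 0.28 = 17.36
  Problem-solving 77 × 0.05 = 3.85
  Initiative 56 × 0.06 = 3.36
  Productivity 25 × 0.08 = 2
  Customer focus 47 × 0.07 = 3.29
Sum = 67.2
67.2 is ≥ 63 and < 87 → Meets

Meets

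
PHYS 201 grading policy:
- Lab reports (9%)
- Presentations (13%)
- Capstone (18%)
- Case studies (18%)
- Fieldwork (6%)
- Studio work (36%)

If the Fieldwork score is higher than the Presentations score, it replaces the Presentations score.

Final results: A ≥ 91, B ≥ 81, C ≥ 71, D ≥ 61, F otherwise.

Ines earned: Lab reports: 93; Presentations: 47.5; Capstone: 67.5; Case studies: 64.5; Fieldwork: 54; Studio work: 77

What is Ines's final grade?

Fieldwork (54) > Presentations (47.5), so Presentations counts as 54.
Weighted total:
  Lab reports 93 × 0.09 = 8.37
  Presentations 54 × 0.13 = 7.02
  Capstone 67.5 × 0.18 = 12.15
  Case studies 64.5 × 0.18 = 11.61
  Fieldwork 54 × 0.06 = 3.24
  Studio work 77 × 0.36 = 27.72
Sum = 70.11
70.11 is ≥ 61 and < 71 → D

D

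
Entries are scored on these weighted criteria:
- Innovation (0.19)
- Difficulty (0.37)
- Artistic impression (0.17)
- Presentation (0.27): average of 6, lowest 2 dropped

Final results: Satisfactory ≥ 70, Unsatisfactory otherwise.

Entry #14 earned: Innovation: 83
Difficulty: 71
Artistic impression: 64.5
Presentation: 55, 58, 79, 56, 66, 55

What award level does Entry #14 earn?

Satisfactory

Presentation: drop 55, 55 → average of remaining 4 = 259/4 = 64.75
Weighted total:
  Innovation 83 × 0.19 = 15.77
  Difficulty 71 × 0.37 = 26.27
  Artistic impression 64.5 × 0.17 = 10.965
  Presentation 64.75 × 0.27 = 17.4825
Sum = 70.4875
70.4875 ≥ 70 → Satisfactory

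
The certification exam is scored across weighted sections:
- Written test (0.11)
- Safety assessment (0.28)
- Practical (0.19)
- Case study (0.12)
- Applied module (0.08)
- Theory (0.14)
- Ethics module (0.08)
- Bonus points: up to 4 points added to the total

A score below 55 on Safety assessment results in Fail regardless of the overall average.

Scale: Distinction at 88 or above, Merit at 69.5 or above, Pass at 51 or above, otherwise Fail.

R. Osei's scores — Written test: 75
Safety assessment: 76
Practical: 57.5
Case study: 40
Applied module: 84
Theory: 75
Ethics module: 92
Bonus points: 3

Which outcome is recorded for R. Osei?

Safety assessment score 76 ≥ 55: minimum met.
Weighted total:
  Written test 75 × 0.11 = 8.25
  Safety assessment 76 × 0.28 = 21.28
  Practical 57.5 × 0.19 = 10.925
  Case study 40 × 0.12 = 4.8
  Applied module 84 × 0.08 = 6.72
  Theory 75 × 0.14 = 10.5
  Ethics module 92 × 0.08 = 7.36
Sum = 69.835
Bonus points: 69.835 + 3 = 72.835
72.835 is ≥ 69.5 and < 88 → Merit

Merit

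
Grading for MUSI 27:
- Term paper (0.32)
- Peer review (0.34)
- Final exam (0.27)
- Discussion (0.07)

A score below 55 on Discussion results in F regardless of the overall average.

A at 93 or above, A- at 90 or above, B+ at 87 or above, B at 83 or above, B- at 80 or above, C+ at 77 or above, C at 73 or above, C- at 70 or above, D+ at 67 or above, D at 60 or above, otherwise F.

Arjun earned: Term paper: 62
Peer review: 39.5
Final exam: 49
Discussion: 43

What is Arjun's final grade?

F

Discussion score 43 < 55: minimum not met.
Weighted total:
  Term paper 62 × 0.32 = 19.84
  Peer review 39.5 × 0.34 = 13.43
  Final exam 49 × 0.27 = 13.23
  Discussion 43 × 0.07 = 3.01
Sum = 49.51
Because the Discussion minimum was not met, the result is F.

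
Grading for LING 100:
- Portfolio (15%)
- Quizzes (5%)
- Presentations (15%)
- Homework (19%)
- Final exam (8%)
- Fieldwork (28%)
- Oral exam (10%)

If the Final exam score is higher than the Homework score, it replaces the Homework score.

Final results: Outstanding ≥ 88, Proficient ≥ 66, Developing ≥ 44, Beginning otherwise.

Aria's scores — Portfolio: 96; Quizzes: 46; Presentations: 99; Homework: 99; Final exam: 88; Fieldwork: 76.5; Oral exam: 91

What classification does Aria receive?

Proficient

Final exam (88) ≤ Homework (99), so Homework stays at 99.
Weighted total:
  Portfolio 96 × 0.15 = 14.4
  Quizzes 46 × 0.05 = 2.3
  Presentations 99 × 0.15 = 14.85
  Homework 99 × 0.19 = 18.81
  Final exam 88 × 0.08 = 7.04
  Fieldwork 76.5 × 0.28 = 21.42
  Oral exam 91 × 0.1 = 9.1
Sum = 87.92
87.92 is ≥ 66 and < 88 → Proficient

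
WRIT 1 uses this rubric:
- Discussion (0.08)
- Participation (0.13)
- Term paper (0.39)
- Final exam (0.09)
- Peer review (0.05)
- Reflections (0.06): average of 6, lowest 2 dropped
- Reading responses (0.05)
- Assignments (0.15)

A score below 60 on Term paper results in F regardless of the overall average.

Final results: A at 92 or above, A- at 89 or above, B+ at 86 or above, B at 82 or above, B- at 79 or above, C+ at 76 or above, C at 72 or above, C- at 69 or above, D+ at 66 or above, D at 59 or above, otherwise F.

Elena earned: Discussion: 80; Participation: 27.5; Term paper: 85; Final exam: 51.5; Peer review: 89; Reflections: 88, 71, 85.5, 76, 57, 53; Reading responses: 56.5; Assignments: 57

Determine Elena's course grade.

D+

Reflections: drop 53, 57 → average of remaining 4 = 320.5/4 = 80.125
Term paper score 85 ≥ 60: minimum met.
Weighted total:
  Discussion 80 × 0.08 = 6.4
  Participation 27.5 × 0.13 = 3.575
  Term paper 85 × 0.39 = 33.15
  Final exam 51.5 × 0.09 = 4.635
  Peer review 89 × 0.05 = 4.45
  Reflections 80.125 × 0.06 = 4.8075
  Reading responses 56.5 × 0.05 = 2.825
  Assignments 57 × 0.15 = 8.55
Sum = 68.3925
68.3925 is ≥ 66 and < 69 → D+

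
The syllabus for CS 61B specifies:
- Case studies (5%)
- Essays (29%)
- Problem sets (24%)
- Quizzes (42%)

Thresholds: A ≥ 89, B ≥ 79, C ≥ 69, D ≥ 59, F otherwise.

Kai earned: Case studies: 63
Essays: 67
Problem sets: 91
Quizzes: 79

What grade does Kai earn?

Weighted total:
  Case studies 63 × 0.05 = 3.15
  Essays 67 × 0.29 = 19.43
  Problem sets 91 × 0.24 = 21.84
  Quizzes 79 × 0.42 = 33.18
Sum = 77.6
77.6 is ≥ 69 and < 79 → C

C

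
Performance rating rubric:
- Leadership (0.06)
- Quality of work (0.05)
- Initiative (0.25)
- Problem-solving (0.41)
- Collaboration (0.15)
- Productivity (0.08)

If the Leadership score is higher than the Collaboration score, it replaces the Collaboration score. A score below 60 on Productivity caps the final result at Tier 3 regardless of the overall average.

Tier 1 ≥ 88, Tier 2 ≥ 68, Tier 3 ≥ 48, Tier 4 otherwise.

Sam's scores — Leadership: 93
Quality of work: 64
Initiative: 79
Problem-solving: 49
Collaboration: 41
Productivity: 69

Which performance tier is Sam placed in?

Leadership (93) > Collaboration (41), so Collaboration counts as 93.
Productivity score 69 ≥ 60: minimum met.
Weighted total:
  Leadership 93 × 0.06 = 5.58
  Quality of work 64 × 0.05 = 3.2
  Initiative 79 × 0.25 = 19.75
  Problem-solving 49 × 0.41 = 20.09
  Collaboration 93 × 0.15 = 13.95
  Productivity 69 × 0.08 = 5.52
Sum = 68.09
68.09 is ≥ 68 and < 88 → Tier 2

Tier 2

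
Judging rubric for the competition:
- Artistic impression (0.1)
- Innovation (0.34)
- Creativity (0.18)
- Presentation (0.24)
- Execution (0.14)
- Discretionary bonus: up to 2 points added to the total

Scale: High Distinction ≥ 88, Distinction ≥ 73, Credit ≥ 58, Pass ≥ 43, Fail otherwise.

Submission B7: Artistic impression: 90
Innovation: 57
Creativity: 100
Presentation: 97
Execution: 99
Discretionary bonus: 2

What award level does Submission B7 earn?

Weighted total:
  Artistic impression 90 × 0.1 = 9
  Innovation 57 × 0.34 = 19.38
  Creativity 100 × 0.18 = 18
  Presentation 97 × 0.24 = 23.28
  Execution 99 × 0.14 = 13.86
Sum = 83.52
Discretionary bonus: 83.52 + 2 = 85.52
85.52 is ≥ 73 and < 88 → Distinction

Distinction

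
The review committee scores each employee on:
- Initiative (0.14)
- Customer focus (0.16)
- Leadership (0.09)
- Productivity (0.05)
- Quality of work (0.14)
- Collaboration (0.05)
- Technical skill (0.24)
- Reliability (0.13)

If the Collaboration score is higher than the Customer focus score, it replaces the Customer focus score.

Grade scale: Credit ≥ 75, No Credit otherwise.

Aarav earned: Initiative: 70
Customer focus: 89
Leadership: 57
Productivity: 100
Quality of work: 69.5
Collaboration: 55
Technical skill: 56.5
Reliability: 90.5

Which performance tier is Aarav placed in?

No Credit

Collaboration (55) ≤ Customer focus (89), so Customer focus stays at 89.
Weighted total:
  Initiative 70 × 0.14 = 9.8
  Customer focus 89 × 0.16 = 14.24
  Leadership 57 × 0.09 = 5.13
  Productivity 100 × 0.05 = 5
  Quality of work 69.5 × 0.14 = 9.73
  Collaboration 55 × 0.05 = 2.75
  Technical skill 56.5 × 0.24 = 13.56
  Reliability 90.5 × 0.13 = 11.765
Sum = 71.975
71.975 < 75 → No Credit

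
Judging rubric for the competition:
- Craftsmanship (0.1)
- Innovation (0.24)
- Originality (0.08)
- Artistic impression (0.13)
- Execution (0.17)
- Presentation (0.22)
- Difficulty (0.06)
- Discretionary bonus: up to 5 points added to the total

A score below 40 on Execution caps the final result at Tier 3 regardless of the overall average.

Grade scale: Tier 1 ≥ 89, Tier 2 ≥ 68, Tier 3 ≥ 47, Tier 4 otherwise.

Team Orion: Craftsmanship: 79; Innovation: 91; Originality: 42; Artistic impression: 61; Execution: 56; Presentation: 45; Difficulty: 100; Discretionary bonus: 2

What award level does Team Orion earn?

Execution score 56 ≥ 40: minimum met.
Weighted total:
  Craftsmanship 79 × 0.1 = 7.9
  Innovation 91 × 0.24 = 21.84
  Originality 42 × 0.08 = 3.36
  Artistic impression 61 × 0.13 = 7.93
  Execution 56 × 0.17 = 9.52
  Presentation 45 × 0.22 = 9.9
  Difficulty 100 × 0.06 = 6
Sum = 66.45
Discretionary bonus: 66.45 + 2 = 68.45
68.45 is ≥ 68 and < 89 → Tier 2

Tier 2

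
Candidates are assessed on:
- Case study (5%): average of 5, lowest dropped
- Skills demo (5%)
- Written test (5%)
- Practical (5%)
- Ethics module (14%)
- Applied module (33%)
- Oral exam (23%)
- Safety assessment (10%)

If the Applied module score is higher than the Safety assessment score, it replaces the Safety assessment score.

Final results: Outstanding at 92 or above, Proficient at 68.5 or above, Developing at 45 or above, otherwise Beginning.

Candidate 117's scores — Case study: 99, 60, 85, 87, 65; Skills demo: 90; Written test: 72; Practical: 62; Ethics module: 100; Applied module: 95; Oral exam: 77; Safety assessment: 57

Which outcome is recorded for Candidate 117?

Proficient

Case study: drop 60 → average of remaining 4 = 336/4 = 84
Applied module (95) > Safety assessment (57), so Safety assessment counts as 95.
Weighted total:
  Case study 84 × 0.05 = 4.2
  Skills demo 90 × 0.05 = 4.5
  Written test 72 × 0.05 = 3.6
  Practical 62 × 0.05 = 3.1
  Ethics module 100 × 0.14 = 14
  Applied module 95 × 0.33 = 31.35
  Oral exam 77 × 0.23 = 17.71
  Safety assessment 95 × 0.1 = 9.5
Sum = 87.96
87.96 is ≥ 68.5 and < 92 → Proficient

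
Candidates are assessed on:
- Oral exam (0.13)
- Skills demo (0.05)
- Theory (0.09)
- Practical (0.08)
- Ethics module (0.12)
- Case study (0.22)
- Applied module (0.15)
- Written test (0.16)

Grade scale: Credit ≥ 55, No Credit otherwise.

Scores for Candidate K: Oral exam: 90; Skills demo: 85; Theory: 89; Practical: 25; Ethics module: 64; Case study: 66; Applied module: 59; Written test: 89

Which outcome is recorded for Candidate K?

Credit

Weighted total:
  Oral exam 90 × 0.13 = 11.7
  Skills demo 85 × 0.05 = 4.25
  Theory 89 × 0.09 = 8.01
  Practical 25 × 0.08 = 2
  Ethics module 64 × 0.12 = 7.68
  Case study 66 × 0.22 = 14.52
  Applied module 59 × 0.15 = 8.85
  Written test 89 × 0.16 = 14.24
Sum = 71.25
71.25 ≥ 55 → Credit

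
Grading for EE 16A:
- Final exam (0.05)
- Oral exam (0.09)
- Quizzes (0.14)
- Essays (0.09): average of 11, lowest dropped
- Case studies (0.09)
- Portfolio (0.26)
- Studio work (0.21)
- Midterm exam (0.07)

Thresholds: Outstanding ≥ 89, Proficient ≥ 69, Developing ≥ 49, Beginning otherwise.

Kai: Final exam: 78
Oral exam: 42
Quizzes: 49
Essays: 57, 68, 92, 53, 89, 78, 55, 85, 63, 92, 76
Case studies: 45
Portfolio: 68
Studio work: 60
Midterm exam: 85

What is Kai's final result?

Developing

Essays: drop 53 → average of remaining 10 = 755/10 = 75.5
Weighted total:
  Final exam 78 × 0.05 = 3.9
  Oral exam 42 × 0.09 = 3.78
  Quizzes 49 × 0.14 = 6.86
  Essays 75.5 × 0.09 = 6.795
  Case studies 45 × 0.09 = 4.05
  Portfolio 68 × 0.26 = 17.68
  Studio work 60 × 0.21 = 12.6
  Midterm exam 85 × 0.07 = 5.95
Sum = 61.615
61.615 is ≥ 49 and < 69 → Developing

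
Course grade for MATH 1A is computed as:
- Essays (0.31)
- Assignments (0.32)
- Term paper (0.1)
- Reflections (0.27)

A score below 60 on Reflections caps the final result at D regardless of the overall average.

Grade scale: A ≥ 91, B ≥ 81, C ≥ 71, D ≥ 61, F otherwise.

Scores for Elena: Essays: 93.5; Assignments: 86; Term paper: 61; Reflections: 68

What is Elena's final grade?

Reflections score 68 ≥ 60: minimum met.
Weighted total:
  Essays 93.5 × 0.31 = 28.985
  Assignments 86 × 0.32 = 27.52
  Term paper 61 × 0.1 = 6.1
  Reflections 68 × 0.27 = 18.36
Sum = 80.965
80.965 is ≥ 71 and < 81 → C

C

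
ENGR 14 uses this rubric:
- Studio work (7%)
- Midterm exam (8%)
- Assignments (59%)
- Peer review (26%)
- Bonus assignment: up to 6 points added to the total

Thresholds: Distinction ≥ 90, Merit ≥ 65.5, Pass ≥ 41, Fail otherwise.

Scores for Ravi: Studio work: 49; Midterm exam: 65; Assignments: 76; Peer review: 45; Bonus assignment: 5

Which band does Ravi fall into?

Merit

Weighted total:
  Studio work 49 × 0.07 = 3.43
  Midterm exam 65 × 0.08 = 5.2
  Assignments 76 × 0.59 = 44.84
  Peer review 45 × 0.26 = 11.7
Sum = 65.17
Bonus assignment: 65.17 + 5 = 70.17
70.17 is ≥ 65.5 and < 90 → Merit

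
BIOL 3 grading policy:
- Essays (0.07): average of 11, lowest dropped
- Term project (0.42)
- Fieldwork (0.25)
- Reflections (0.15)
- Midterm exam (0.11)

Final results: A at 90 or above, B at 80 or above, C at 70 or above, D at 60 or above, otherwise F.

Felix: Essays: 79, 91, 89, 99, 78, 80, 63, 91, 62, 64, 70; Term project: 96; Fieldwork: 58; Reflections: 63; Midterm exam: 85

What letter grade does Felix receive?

C

Essays: drop 62 → average of remaining 10 = 804/10 = 80.4
Weighted total:
  Essays 80.4 × 0.07 = 5.628
  Term project 96 × 0.42 = 40.32
  Fieldwork 58 × 0.25 = 14.5
  Reflections 63 × 0.15 = 9.45
  Midterm exam 85 × 0.11 = 9.35
Sum = 79.248
79.248 is ≥ 70 and < 80 → C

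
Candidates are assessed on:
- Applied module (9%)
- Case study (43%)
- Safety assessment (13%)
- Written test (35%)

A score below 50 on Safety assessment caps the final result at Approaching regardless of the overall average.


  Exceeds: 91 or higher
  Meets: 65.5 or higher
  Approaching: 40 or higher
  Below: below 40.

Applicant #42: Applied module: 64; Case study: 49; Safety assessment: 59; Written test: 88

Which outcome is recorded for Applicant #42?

Safety assessment score 59 ≥ 50: minimum met.
Weighted total:
  Applied module 64 × 0.09 = 5.76
  Case study 49 × 0.43 = 21.07
  Safety assessment 59 × 0.13 = 7.67
  Written test 88 × 0.35 = 30.8
Sum = 65.3
65.3 is ≥ 40 and < 65.5 → Approaching

Approaching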